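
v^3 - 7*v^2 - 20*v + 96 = (v - 8)*(v - 3)*(v + 4)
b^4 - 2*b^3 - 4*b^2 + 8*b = b*(b - 2)^2*(b + 2)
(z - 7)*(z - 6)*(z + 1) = z^3 - 12*z^2 + 29*z + 42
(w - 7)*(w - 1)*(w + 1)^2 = w^4 - 6*w^3 - 8*w^2 + 6*w + 7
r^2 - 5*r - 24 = (r - 8)*(r + 3)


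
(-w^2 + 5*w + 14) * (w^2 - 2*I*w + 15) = -w^4 + 5*w^3 + 2*I*w^3 - w^2 - 10*I*w^2 + 75*w - 28*I*w + 210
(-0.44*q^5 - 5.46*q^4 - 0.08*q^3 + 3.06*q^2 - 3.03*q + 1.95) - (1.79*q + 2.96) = -0.44*q^5 - 5.46*q^4 - 0.08*q^3 + 3.06*q^2 - 4.82*q - 1.01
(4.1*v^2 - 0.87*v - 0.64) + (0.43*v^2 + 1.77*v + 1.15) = 4.53*v^2 + 0.9*v + 0.51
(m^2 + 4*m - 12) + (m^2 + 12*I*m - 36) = 2*m^2 + 4*m + 12*I*m - 48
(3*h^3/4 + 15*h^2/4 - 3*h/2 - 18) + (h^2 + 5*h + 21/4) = 3*h^3/4 + 19*h^2/4 + 7*h/2 - 51/4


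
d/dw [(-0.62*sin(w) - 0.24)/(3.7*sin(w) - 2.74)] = 2.5868*cos(w)/(3.7*sin(w) - 2.74)^2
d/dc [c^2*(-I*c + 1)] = c*(-3*I*c + 2)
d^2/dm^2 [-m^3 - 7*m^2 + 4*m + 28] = -6*m - 14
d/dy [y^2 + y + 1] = 2*y + 1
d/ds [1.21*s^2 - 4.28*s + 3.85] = 2.42*s - 4.28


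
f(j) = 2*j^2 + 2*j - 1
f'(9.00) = 38.00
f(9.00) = 179.00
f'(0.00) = 2.00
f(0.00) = -1.00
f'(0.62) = 4.48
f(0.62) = 1.01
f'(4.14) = 18.56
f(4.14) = 41.56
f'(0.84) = 5.36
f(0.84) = 2.09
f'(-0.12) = 1.52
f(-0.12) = -1.21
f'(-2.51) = -8.04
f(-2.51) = 6.58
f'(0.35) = 3.40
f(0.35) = -0.06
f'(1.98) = 9.92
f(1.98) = 10.80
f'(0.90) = 5.60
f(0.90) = 2.42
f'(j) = 4*j + 2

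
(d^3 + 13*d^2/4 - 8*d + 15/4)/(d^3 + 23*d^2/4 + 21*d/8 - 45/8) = 2*(d - 1)/(2*d + 3)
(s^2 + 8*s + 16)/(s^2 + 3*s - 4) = (s + 4)/(s - 1)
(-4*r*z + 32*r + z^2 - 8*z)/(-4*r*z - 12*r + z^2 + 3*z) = (z - 8)/(z + 3)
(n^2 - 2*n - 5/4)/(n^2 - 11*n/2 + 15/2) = (n + 1/2)/(n - 3)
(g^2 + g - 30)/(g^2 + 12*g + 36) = (g - 5)/(g + 6)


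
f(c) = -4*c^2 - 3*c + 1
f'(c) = -8*c - 3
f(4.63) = -98.64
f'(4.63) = -40.04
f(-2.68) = -19.69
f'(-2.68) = 18.44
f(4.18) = -81.43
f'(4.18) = -36.44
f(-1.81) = -6.67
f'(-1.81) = 11.48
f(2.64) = -34.80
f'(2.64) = -24.12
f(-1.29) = -1.79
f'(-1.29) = 7.32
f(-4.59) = -69.50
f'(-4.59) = 33.72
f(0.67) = -2.81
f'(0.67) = -8.36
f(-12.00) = -539.00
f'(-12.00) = 93.00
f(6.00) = -161.00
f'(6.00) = -51.00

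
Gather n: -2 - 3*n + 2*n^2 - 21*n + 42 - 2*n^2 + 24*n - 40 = 0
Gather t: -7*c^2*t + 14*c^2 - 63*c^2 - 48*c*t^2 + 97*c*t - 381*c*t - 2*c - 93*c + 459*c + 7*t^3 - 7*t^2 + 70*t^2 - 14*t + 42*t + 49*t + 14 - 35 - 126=-49*c^2 + 364*c + 7*t^3 + t^2*(63 - 48*c) + t*(-7*c^2 - 284*c + 77) - 147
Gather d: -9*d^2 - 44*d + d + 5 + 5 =-9*d^2 - 43*d + 10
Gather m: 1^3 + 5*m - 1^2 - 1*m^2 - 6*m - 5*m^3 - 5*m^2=-5*m^3 - 6*m^2 - m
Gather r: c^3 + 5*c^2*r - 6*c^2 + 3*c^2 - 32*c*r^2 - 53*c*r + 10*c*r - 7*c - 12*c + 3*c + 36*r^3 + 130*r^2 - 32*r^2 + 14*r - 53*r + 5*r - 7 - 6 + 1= c^3 - 3*c^2 - 16*c + 36*r^3 + r^2*(98 - 32*c) + r*(5*c^2 - 43*c - 34) - 12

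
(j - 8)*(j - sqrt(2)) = j^2 - 8*j - sqrt(2)*j + 8*sqrt(2)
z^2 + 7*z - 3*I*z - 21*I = (z + 7)*(z - 3*I)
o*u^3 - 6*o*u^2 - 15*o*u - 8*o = (u - 8)*(u + 1)*(o*u + o)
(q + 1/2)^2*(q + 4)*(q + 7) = q^4 + 12*q^3 + 157*q^2/4 + 123*q/4 + 7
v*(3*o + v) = 3*o*v + v^2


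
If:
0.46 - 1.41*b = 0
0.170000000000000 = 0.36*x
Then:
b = 0.33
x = 0.47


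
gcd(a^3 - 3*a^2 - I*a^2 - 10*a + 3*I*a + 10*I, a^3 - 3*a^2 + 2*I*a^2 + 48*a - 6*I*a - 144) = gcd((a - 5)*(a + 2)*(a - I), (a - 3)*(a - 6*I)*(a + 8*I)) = 1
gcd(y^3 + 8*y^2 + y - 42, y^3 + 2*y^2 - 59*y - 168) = y^2 + 10*y + 21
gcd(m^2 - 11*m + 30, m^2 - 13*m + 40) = m - 5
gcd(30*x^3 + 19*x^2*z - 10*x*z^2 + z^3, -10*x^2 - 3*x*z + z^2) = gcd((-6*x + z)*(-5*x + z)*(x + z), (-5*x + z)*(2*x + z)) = 5*x - z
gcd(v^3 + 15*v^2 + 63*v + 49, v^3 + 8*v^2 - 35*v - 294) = v^2 + 14*v + 49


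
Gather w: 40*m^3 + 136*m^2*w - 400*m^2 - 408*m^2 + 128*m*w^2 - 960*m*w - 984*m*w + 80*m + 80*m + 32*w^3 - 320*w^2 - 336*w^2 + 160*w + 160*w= 40*m^3 - 808*m^2 + 160*m + 32*w^3 + w^2*(128*m - 656) + w*(136*m^2 - 1944*m + 320)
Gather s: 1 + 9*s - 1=9*s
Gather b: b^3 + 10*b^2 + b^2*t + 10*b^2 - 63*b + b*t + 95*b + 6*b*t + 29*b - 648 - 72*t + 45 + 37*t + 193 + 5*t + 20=b^3 + b^2*(t + 20) + b*(7*t + 61) - 30*t - 390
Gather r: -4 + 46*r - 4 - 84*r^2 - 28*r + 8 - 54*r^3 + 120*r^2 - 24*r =-54*r^3 + 36*r^2 - 6*r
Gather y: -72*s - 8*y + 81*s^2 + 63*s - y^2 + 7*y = 81*s^2 - 9*s - y^2 - y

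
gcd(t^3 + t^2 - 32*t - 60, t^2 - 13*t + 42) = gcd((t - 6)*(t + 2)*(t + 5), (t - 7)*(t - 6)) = t - 6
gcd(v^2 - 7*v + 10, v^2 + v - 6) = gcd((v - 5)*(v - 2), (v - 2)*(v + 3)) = v - 2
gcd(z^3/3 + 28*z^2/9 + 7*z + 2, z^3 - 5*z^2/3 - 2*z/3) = z + 1/3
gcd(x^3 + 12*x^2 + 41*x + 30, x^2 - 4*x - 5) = x + 1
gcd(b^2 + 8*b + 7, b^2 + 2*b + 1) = b + 1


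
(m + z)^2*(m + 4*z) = m^3 + 6*m^2*z + 9*m*z^2 + 4*z^3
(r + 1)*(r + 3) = r^2 + 4*r + 3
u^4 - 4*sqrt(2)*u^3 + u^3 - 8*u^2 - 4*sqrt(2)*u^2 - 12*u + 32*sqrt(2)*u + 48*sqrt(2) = (u - 3)*(u + 2)^2*(u - 4*sqrt(2))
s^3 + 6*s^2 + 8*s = s*(s + 2)*(s + 4)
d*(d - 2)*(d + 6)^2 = d^4 + 10*d^3 + 12*d^2 - 72*d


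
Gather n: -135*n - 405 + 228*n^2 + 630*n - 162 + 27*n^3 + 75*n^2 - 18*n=27*n^3 + 303*n^2 + 477*n - 567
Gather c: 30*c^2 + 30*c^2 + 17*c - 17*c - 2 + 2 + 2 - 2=60*c^2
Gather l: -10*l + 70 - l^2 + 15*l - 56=-l^2 + 5*l + 14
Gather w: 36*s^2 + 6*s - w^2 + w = 36*s^2 + 6*s - w^2 + w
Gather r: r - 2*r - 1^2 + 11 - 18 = -r - 8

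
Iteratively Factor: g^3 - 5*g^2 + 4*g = (g)*(g^2 - 5*g + 4) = g*(g - 1)*(g - 4)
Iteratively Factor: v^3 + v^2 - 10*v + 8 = (v - 2)*(v^2 + 3*v - 4) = (v - 2)*(v + 4)*(v - 1)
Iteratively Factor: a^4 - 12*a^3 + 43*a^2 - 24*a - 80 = (a - 5)*(a^3 - 7*a^2 + 8*a + 16) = (a - 5)*(a - 4)*(a^2 - 3*a - 4) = (a - 5)*(a - 4)*(a + 1)*(a - 4)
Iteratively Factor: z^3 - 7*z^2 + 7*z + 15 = (z + 1)*(z^2 - 8*z + 15) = (z - 5)*(z + 1)*(z - 3)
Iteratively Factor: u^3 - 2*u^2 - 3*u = (u - 3)*(u^2 + u) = (u - 3)*(u + 1)*(u)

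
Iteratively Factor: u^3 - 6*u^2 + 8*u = (u - 2)*(u^2 - 4*u) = u*(u - 2)*(u - 4)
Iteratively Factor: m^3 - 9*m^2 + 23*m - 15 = (m - 3)*(m^2 - 6*m + 5) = (m - 5)*(m - 3)*(m - 1)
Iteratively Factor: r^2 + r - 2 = (r - 1)*(r + 2)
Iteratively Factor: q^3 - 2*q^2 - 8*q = (q)*(q^2 - 2*q - 8) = q*(q + 2)*(q - 4)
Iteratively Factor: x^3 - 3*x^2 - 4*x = (x + 1)*(x^2 - 4*x) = (x - 4)*(x + 1)*(x)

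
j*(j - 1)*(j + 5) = j^3 + 4*j^2 - 5*j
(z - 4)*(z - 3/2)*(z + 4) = z^3 - 3*z^2/2 - 16*z + 24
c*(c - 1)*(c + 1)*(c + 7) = c^4 + 7*c^3 - c^2 - 7*c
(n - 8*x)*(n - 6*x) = n^2 - 14*n*x + 48*x^2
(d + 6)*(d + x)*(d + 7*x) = d^3 + 8*d^2*x + 6*d^2 + 7*d*x^2 + 48*d*x + 42*x^2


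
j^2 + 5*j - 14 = (j - 2)*(j + 7)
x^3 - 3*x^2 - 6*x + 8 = (x - 4)*(x - 1)*(x + 2)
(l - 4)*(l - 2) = l^2 - 6*l + 8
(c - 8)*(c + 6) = c^2 - 2*c - 48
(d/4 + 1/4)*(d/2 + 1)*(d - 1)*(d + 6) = d^4/8 + d^3 + 11*d^2/8 - d - 3/2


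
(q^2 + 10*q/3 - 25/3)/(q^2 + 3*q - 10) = (q - 5/3)/(q - 2)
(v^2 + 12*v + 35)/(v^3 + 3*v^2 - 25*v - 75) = (v + 7)/(v^2 - 2*v - 15)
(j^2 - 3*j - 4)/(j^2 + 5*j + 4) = (j - 4)/(j + 4)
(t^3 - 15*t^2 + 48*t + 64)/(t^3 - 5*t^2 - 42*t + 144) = (t^2 - 7*t - 8)/(t^2 + 3*t - 18)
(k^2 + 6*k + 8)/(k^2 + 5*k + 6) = (k + 4)/(k + 3)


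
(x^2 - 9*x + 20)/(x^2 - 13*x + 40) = (x - 4)/(x - 8)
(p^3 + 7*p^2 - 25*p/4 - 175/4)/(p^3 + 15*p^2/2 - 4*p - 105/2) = (p + 5/2)/(p + 3)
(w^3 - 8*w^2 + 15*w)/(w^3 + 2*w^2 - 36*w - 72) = w*(w^2 - 8*w + 15)/(w^3 + 2*w^2 - 36*w - 72)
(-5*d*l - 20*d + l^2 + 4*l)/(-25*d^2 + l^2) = (l + 4)/(5*d + l)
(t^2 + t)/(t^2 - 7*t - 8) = t/(t - 8)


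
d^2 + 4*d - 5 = (d - 1)*(d + 5)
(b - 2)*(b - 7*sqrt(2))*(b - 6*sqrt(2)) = b^3 - 13*sqrt(2)*b^2 - 2*b^2 + 26*sqrt(2)*b + 84*b - 168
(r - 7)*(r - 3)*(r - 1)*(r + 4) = r^4 - 7*r^3 - 13*r^2 + 103*r - 84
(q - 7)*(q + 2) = q^2 - 5*q - 14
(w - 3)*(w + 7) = w^2 + 4*w - 21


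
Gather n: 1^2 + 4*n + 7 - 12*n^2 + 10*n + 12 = -12*n^2 + 14*n + 20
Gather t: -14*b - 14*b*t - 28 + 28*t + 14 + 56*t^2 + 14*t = -14*b + 56*t^2 + t*(42 - 14*b) - 14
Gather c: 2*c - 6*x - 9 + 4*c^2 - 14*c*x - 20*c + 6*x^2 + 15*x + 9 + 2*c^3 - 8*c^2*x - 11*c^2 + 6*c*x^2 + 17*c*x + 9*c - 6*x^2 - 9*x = 2*c^3 + c^2*(-8*x - 7) + c*(6*x^2 + 3*x - 9)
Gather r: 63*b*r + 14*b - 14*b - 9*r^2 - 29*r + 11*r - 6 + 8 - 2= -9*r^2 + r*(63*b - 18)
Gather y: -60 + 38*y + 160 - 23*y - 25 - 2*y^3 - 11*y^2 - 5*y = -2*y^3 - 11*y^2 + 10*y + 75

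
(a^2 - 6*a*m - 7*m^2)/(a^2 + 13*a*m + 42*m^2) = (a^2 - 6*a*m - 7*m^2)/(a^2 + 13*a*m + 42*m^2)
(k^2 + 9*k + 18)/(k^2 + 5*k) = (k^2 + 9*k + 18)/(k*(k + 5))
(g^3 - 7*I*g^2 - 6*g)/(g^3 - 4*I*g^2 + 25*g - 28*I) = g*(g - 6*I)/(g^2 - 3*I*g + 28)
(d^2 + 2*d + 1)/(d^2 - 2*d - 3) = (d + 1)/(d - 3)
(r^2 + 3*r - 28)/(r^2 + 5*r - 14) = (r - 4)/(r - 2)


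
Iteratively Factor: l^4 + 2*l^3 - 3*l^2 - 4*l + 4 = (l + 2)*(l^3 - 3*l + 2) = (l - 1)*(l + 2)*(l^2 + l - 2) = (l - 1)*(l + 2)^2*(l - 1)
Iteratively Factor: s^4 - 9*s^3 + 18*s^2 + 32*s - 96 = (s - 3)*(s^3 - 6*s^2 + 32) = (s - 4)*(s - 3)*(s^2 - 2*s - 8) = (s - 4)^2*(s - 3)*(s + 2)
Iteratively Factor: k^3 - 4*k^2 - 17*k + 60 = (k + 4)*(k^2 - 8*k + 15) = (k - 5)*(k + 4)*(k - 3)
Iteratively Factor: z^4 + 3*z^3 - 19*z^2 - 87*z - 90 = (z + 3)*(z^3 - 19*z - 30) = (z + 2)*(z + 3)*(z^2 - 2*z - 15) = (z - 5)*(z + 2)*(z + 3)*(z + 3)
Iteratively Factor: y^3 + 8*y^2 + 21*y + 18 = (y + 3)*(y^2 + 5*y + 6) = (y + 2)*(y + 3)*(y + 3)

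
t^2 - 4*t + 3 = (t - 3)*(t - 1)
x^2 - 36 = (x - 6)*(x + 6)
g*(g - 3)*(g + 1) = g^3 - 2*g^2 - 3*g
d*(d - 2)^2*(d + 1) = d^4 - 3*d^3 + 4*d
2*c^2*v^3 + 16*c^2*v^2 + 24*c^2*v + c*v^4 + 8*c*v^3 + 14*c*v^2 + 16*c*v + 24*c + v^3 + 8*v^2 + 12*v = (2*c + v)*(v + 2)*(v + 6)*(c*v + 1)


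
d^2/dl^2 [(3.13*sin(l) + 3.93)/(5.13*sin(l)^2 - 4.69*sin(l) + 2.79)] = (-82.3718970000001*sin(l)^5 - 489.008529*sin(l)^4 + 717.200163*sin(l)^3 + 718.14711*sin(l)^2 - 911.908908*sin(l) + 142.30425)/(135.005697*sin(l)^6 - 370.278783*sin(l)^5 + 558.792432*sin(l)^4 - 505.921087*sin(l)^3 + 303.904656*sin(l)^2 - 109.522287*sin(l) + 21.717639)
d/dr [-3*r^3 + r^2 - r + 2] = -9*r^2 + 2*r - 1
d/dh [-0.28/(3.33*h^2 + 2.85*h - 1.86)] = (1.8648*h + 0.798)/(3.33*h^2 + 2.85*h - 1.86)^2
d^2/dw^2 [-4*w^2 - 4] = -8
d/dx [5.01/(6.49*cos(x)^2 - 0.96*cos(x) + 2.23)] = (65.0298*cos(x) - 4.8096)*sin(x)/(6.49*cos(x)^2 - 0.96*cos(x) + 2.23)^2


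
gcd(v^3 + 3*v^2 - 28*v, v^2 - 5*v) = v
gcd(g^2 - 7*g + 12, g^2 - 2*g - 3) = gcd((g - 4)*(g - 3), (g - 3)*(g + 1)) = g - 3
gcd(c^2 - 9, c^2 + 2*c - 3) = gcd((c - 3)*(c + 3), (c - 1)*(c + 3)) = c + 3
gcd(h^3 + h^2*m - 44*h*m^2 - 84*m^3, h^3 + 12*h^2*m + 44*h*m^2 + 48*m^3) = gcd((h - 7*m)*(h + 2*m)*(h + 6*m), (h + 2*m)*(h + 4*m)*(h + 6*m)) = h^2 + 8*h*m + 12*m^2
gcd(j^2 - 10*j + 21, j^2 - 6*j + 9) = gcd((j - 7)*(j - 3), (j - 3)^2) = j - 3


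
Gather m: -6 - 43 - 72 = -121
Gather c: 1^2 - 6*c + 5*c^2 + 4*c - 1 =5*c^2 - 2*c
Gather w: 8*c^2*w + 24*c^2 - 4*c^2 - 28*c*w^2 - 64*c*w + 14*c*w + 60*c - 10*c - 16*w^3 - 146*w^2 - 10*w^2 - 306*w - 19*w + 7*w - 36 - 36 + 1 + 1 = 20*c^2 + 50*c - 16*w^3 + w^2*(-28*c - 156) + w*(8*c^2 - 50*c - 318) - 70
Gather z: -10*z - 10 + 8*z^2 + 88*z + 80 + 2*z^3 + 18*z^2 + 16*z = 2*z^3 + 26*z^2 + 94*z + 70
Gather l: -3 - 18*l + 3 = -18*l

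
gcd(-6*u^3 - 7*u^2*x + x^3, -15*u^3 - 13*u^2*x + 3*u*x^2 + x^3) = -3*u^2 - 2*u*x + x^2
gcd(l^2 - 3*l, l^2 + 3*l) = l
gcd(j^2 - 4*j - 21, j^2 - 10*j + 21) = j - 7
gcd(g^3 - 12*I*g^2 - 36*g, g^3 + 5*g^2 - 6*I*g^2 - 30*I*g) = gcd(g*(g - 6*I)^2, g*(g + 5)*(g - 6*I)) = g^2 - 6*I*g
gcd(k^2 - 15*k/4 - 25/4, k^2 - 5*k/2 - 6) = 1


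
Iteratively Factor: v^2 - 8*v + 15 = (v - 5)*(v - 3)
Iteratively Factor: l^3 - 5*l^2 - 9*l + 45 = (l - 3)*(l^2 - 2*l - 15) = (l - 5)*(l - 3)*(l + 3)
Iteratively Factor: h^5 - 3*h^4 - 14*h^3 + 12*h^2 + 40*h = (h + 2)*(h^4 - 5*h^3 - 4*h^2 + 20*h) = (h + 2)^2*(h^3 - 7*h^2 + 10*h) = (h - 2)*(h + 2)^2*(h^2 - 5*h) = h*(h - 2)*(h + 2)^2*(h - 5)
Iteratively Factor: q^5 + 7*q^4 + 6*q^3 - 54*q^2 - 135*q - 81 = (q + 3)*(q^4 + 4*q^3 - 6*q^2 - 36*q - 27) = (q - 3)*(q + 3)*(q^3 + 7*q^2 + 15*q + 9) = (q - 3)*(q + 3)^2*(q^2 + 4*q + 3) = (q - 3)*(q + 3)^3*(q + 1)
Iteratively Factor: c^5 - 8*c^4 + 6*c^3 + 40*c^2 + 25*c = (c)*(c^4 - 8*c^3 + 6*c^2 + 40*c + 25) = c*(c - 5)*(c^3 - 3*c^2 - 9*c - 5) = c*(c - 5)*(c + 1)*(c^2 - 4*c - 5) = c*(c - 5)^2*(c + 1)*(c + 1)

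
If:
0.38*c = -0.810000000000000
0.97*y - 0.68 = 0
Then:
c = -2.13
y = 0.70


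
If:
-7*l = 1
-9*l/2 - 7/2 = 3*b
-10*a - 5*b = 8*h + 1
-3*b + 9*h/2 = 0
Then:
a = 557/630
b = -20/21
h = -40/63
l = -1/7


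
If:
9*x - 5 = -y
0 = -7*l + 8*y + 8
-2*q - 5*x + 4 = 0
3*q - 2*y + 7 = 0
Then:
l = 480/49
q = 19/7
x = -2/7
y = 53/7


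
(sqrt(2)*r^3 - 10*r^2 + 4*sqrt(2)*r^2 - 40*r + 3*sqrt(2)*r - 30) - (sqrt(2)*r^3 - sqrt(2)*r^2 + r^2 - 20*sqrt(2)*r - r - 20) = -11*r^2 + 5*sqrt(2)*r^2 - 39*r + 23*sqrt(2)*r - 10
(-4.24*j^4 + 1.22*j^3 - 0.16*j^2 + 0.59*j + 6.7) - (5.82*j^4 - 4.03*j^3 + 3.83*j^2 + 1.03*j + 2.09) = -10.06*j^4 + 5.25*j^3 - 3.99*j^2 - 0.44*j + 4.61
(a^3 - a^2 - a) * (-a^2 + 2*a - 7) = -a^5 + 3*a^4 - 8*a^3 + 5*a^2 + 7*a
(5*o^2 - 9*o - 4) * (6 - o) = -5*o^3 + 39*o^2 - 50*o - 24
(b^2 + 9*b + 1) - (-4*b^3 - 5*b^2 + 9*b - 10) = 4*b^3 + 6*b^2 + 11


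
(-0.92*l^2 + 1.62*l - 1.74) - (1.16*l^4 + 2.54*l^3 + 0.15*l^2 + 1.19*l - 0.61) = -1.16*l^4 - 2.54*l^3 - 1.07*l^2 + 0.43*l - 1.13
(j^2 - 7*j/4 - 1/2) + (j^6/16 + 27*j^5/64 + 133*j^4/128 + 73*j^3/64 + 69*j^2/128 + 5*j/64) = j^6/16 + 27*j^5/64 + 133*j^4/128 + 73*j^3/64 + 197*j^2/128 - 107*j/64 - 1/2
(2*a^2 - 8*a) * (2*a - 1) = 4*a^3 - 18*a^2 + 8*a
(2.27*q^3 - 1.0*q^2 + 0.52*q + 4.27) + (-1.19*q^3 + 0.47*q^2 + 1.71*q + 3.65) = 1.08*q^3 - 0.53*q^2 + 2.23*q + 7.92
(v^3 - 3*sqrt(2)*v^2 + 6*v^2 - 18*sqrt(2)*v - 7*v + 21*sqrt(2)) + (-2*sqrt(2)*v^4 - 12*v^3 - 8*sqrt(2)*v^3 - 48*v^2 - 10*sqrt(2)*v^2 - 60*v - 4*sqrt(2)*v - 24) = -2*sqrt(2)*v^4 - 8*sqrt(2)*v^3 - 11*v^3 - 42*v^2 - 13*sqrt(2)*v^2 - 67*v - 22*sqrt(2)*v - 24 + 21*sqrt(2)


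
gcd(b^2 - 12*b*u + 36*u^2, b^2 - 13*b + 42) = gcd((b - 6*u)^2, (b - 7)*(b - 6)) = 1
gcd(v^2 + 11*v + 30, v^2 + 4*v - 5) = v + 5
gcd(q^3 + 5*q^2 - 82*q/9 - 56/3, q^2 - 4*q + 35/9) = q - 7/3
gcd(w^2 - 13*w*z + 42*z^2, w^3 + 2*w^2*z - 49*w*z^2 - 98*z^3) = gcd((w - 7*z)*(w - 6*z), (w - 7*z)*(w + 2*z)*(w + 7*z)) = -w + 7*z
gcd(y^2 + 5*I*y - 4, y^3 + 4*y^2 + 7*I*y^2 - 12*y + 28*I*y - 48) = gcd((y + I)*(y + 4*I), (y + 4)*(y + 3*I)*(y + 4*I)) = y + 4*I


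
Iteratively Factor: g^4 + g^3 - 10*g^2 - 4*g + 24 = (g - 2)*(g^3 + 3*g^2 - 4*g - 12) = (g - 2)*(g + 3)*(g^2 - 4) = (g - 2)^2*(g + 3)*(g + 2)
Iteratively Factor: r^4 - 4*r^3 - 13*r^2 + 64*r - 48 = (r - 3)*(r^3 - r^2 - 16*r + 16) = (r - 4)*(r - 3)*(r^2 + 3*r - 4) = (r - 4)*(r - 3)*(r - 1)*(r + 4)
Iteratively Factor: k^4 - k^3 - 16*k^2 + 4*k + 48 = (k - 2)*(k^3 + k^2 - 14*k - 24) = (k - 2)*(k + 3)*(k^2 - 2*k - 8) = (k - 2)*(k + 2)*(k + 3)*(k - 4)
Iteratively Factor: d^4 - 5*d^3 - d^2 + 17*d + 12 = (d - 3)*(d^3 - 2*d^2 - 7*d - 4) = (d - 4)*(d - 3)*(d^2 + 2*d + 1) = (d - 4)*(d - 3)*(d + 1)*(d + 1)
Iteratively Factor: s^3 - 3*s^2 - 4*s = (s + 1)*(s^2 - 4*s) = (s - 4)*(s + 1)*(s)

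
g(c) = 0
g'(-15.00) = 0.00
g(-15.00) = 0.00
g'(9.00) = 0.00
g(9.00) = 0.00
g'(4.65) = 0.00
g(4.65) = 0.00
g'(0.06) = 0.00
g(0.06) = 0.00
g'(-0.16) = 0.00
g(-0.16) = 0.00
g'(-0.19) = 0.00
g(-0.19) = 0.00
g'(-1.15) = 0.00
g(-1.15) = 0.00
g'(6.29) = 0.00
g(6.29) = 0.00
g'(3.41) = 0.00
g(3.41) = 0.00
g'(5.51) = 0.00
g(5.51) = 0.00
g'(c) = 0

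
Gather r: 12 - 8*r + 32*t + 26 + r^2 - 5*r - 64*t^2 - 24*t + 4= r^2 - 13*r - 64*t^2 + 8*t + 42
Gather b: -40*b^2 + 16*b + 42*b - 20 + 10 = -40*b^2 + 58*b - 10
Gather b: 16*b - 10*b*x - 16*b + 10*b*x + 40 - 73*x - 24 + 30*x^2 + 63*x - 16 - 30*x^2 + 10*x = 0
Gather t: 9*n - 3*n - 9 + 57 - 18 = 6*n + 30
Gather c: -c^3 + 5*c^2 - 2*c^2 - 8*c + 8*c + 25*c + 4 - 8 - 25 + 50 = -c^3 + 3*c^2 + 25*c + 21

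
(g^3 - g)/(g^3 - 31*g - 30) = g*(g - 1)/(g^2 - g - 30)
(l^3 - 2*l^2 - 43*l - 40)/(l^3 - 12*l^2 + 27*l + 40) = (l + 5)/(l - 5)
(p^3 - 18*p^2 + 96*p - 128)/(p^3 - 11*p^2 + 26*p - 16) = (p - 8)/(p - 1)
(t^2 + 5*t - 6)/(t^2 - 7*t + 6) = (t + 6)/(t - 6)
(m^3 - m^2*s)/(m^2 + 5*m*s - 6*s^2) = m^2/(m + 6*s)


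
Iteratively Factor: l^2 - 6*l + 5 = (l - 5)*(l - 1)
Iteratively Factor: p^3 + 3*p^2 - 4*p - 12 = (p + 2)*(p^2 + p - 6) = (p + 2)*(p + 3)*(p - 2)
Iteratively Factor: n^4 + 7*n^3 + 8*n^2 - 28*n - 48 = (n + 3)*(n^3 + 4*n^2 - 4*n - 16) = (n + 3)*(n + 4)*(n^2 - 4) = (n + 2)*(n + 3)*(n + 4)*(n - 2)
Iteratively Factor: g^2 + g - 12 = (g + 4)*(g - 3)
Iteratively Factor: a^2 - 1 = (a + 1)*(a - 1)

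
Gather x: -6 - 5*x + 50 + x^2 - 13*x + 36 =x^2 - 18*x + 80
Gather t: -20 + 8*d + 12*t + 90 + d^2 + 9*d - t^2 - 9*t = d^2 + 17*d - t^2 + 3*t + 70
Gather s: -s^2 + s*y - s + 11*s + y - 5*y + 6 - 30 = -s^2 + s*(y + 10) - 4*y - 24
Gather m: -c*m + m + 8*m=m*(9 - c)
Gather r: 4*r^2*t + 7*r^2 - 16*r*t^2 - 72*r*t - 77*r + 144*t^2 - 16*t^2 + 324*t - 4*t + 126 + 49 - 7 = r^2*(4*t + 7) + r*(-16*t^2 - 72*t - 77) + 128*t^2 + 320*t + 168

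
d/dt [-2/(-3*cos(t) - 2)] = 6*sin(t)/(3*cos(t) + 2)^2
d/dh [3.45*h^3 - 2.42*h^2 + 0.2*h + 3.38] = 10.35*h^2 - 4.84*h + 0.2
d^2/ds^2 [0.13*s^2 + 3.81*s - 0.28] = 0.260000000000000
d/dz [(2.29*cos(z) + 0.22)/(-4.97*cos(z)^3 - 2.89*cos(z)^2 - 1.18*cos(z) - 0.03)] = -(22.7626*cos(z)^3 + 9.8983*cos(z)^2 + 1.2716*cos(z) + 0.190900000000003)*sin(z)/(4.97*cos(z)^3 + 2.89*cos(z)^2 + 1.18*cos(z) + 0.03)^2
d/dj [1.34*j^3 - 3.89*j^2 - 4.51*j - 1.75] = 4.02*j^2 - 7.78*j - 4.51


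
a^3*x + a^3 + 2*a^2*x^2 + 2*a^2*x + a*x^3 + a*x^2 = (a + x)^2*(a*x + a)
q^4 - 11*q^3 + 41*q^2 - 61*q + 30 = (q - 5)*(q - 3)*(q - 2)*(q - 1)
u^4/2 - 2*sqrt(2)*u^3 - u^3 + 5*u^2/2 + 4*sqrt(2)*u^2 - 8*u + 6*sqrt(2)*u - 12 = (u/2 + 1/2)*(u - 3)*(u - 2*sqrt(2))^2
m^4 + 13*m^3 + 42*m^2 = m^2*(m + 6)*(m + 7)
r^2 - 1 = (r - 1)*(r + 1)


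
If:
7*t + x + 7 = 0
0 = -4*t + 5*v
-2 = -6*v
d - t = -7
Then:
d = -79/12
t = 5/12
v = 1/3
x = -119/12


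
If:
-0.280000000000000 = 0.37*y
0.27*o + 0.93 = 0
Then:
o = -3.44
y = -0.76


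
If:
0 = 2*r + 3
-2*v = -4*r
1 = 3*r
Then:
No Solution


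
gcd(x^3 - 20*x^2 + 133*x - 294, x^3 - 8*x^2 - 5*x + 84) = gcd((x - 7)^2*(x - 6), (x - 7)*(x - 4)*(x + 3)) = x - 7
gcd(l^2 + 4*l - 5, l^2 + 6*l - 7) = l - 1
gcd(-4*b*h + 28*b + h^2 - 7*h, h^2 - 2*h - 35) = h - 7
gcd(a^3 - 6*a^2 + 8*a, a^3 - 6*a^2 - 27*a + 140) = a - 4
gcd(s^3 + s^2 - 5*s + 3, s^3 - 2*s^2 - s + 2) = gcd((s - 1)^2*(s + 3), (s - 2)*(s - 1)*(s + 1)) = s - 1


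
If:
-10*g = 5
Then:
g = -1/2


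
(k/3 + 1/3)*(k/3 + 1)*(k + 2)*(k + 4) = k^4/9 + 10*k^3/9 + 35*k^2/9 + 50*k/9 + 8/3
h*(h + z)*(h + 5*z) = h^3 + 6*h^2*z + 5*h*z^2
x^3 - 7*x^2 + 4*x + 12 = (x - 6)*(x - 2)*(x + 1)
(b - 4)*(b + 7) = b^2 + 3*b - 28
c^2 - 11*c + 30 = (c - 6)*(c - 5)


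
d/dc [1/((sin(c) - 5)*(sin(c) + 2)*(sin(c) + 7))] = (-3*sin(c)^2 - 8*sin(c) + 31)*cos(c)/((sin(c) - 5)^2*(sin(c) + 2)^2*(sin(c) + 7)^2)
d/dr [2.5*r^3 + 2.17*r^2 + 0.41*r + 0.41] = 7.5*r^2 + 4.34*r + 0.41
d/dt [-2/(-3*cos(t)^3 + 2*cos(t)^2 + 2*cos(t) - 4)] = 2*(9*cos(t)^2 - 4*cos(t) - 2)*sin(t)/(-cos(t)/4 + cos(2*t) - 3*cos(3*t)/4 - 3)^2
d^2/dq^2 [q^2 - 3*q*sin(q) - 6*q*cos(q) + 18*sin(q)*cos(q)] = 3*q*sin(q) + 6*q*cos(q) + 12*sin(q) - 36*sin(2*q) - 6*cos(q) + 2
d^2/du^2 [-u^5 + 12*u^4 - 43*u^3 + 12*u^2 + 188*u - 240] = -20*u^3 + 144*u^2 - 258*u + 24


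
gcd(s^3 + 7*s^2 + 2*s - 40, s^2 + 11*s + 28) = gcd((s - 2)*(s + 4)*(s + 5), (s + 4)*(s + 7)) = s + 4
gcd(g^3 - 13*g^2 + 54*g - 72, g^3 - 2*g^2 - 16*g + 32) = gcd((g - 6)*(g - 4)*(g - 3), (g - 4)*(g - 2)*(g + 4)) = g - 4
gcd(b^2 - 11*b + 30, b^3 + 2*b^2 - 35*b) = b - 5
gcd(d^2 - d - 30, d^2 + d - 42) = d - 6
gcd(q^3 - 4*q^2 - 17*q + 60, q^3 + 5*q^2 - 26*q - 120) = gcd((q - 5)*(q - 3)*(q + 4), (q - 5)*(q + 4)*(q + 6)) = q^2 - q - 20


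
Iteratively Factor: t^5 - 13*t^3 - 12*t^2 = (t + 1)*(t^4 - t^3 - 12*t^2) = (t + 1)*(t + 3)*(t^3 - 4*t^2) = t*(t + 1)*(t + 3)*(t^2 - 4*t) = t^2*(t + 1)*(t + 3)*(t - 4)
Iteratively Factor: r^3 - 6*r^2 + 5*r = (r - 1)*(r^2 - 5*r) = r*(r - 1)*(r - 5)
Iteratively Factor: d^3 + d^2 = (d)*(d^2 + d) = d*(d + 1)*(d)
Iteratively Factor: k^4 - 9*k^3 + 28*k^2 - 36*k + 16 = (k - 2)*(k^3 - 7*k^2 + 14*k - 8) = (k - 2)^2*(k^2 - 5*k + 4) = (k - 2)^2*(k - 1)*(k - 4)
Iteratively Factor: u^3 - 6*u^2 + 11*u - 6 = (u - 1)*(u^2 - 5*u + 6) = (u - 2)*(u - 1)*(u - 3)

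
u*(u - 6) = u^2 - 6*u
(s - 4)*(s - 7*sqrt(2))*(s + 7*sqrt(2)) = s^3 - 4*s^2 - 98*s + 392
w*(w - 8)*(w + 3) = w^3 - 5*w^2 - 24*w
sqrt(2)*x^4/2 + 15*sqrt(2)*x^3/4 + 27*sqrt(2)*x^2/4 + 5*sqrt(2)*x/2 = x*(x + 1/2)*(x + 5)*(sqrt(2)*x/2 + sqrt(2))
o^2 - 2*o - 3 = (o - 3)*(o + 1)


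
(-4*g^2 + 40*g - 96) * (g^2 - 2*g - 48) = -4*g^4 + 48*g^3 + 16*g^2 - 1728*g + 4608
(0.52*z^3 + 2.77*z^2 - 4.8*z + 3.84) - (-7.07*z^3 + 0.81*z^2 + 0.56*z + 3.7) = 7.59*z^3 + 1.96*z^2 - 5.36*z + 0.14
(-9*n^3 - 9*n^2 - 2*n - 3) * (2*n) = -18*n^4 - 18*n^3 - 4*n^2 - 6*n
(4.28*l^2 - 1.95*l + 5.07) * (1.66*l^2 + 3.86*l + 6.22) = 7.1048*l^4 + 13.2838*l^3 + 27.5108*l^2 + 7.4412*l + 31.5354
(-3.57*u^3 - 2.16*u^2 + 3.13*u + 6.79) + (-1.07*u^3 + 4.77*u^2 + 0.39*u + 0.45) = -4.64*u^3 + 2.61*u^2 + 3.52*u + 7.24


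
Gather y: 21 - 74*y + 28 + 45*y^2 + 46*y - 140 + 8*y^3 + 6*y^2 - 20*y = 8*y^3 + 51*y^2 - 48*y - 91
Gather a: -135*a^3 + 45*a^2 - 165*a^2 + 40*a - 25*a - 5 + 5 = -135*a^3 - 120*a^2 + 15*a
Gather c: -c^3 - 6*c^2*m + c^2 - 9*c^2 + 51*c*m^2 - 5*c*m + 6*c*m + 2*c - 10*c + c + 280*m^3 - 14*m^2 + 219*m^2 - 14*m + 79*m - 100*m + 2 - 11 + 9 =-c^3 + c^2*(-6*m - 8) + c*(51*m^2 + m - 7) + 280*m^3 + 205*m^2 - 35*m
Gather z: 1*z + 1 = z + 1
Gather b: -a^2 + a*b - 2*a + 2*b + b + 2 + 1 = -a^2 - 2*a + b*(a + 3) + 3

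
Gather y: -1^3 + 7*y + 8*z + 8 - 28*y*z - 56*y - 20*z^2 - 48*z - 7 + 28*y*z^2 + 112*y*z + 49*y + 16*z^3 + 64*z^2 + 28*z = y*(28*z^2 + 84*z) + 16*z^3 + 44*z^2 - 12*z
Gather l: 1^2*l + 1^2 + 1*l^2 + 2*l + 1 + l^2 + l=2*l^2 + 4*l + 2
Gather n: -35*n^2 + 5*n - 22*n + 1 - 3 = -35*n^2 - 17*n - 2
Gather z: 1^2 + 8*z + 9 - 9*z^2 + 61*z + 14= -9*z^2 + 69*z + 24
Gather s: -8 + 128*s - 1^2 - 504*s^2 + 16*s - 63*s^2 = -567*s^2 + 144*s - 9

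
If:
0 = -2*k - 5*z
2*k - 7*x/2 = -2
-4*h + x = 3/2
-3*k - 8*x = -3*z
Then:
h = -753/2456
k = -160/307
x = 84/307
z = 64/307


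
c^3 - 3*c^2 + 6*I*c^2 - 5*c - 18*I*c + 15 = (c - 3)*(c + I)*(c + 5*I)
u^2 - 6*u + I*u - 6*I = (u - 6)*(u + I)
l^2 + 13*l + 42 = (l + 6)*(l + 7)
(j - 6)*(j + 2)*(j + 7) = j^3 + 3*j^2 - 40*j - 84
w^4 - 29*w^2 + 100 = (w - 5)*(w - 2)*(w + 2)*(w + 5)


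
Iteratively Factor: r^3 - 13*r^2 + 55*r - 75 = (r - 5)*(r^2 - 8*r + 15) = (r - 5)*(r - 3)*(r - 5)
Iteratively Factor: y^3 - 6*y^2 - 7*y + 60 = (y - 4)*(y^2 - 2*y - 15) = (y - 5)*(y - 4)*(y + 3)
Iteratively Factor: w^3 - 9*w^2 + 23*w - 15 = (w - 1)*(w^2 - 8*w + 15) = (w - 3)*(w - 1)*(w - 5)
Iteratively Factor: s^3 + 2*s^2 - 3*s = (s + 3)*(s^2 - s) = (s - 1)*(s + 3)*(s)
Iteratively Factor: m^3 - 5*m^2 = (m - 5)*(m^2) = m*(m - 5)*(m)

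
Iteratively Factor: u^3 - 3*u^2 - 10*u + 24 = (u + 3)*(u^2 - 6*u + 8) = (u - 4)*(u + 3)*(u - 2)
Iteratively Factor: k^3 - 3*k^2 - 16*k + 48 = (k + 4)*(k^2 - 7*k + 12) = (k - 4)*(k + 4)*(k - 3)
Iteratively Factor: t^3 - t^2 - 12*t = (t + 3)*(t^2 - 4*t) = t*(t + 3)*(t - 4)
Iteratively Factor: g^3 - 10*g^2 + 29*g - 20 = (g - 5)*(g^2 - 5*g + 4) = (g - 5)*(g - 1)*(g - 4)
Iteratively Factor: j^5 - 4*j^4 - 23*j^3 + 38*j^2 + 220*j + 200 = (j + 2)*(j^4 - 6*j^3 - 11*j^2 + 60*j + 100) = (j - 5)*(j + 2)*(j^3 - j^2 - 16*j - 20) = (j - 5)*(j + 2)^2*(j^2 - 3*j - 10) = (j - 5)*(j + 2)^3*(j - 5)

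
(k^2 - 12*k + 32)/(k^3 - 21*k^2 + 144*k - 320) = (k - 4)/(k^2 - 13*k + 40)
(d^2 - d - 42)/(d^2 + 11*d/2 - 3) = 2*(d - 7)/(2*d - 1)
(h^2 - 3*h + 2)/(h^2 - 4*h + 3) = (h - 2)/(h - 3)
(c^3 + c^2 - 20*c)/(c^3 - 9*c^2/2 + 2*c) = 2*(c + 5)/(2*c - 1)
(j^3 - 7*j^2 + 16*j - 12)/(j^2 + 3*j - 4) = (j^3 - 7*j^2 + 16*j - 12)/(j^2 + 3*j - 4)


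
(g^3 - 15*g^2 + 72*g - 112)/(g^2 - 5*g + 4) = (g^2 - 11*g + 28)/(g - 1)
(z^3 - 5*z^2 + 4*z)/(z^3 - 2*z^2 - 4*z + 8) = z*(z^2 - 5*z + 4)/(z^3 - 2*z^2 - 4*z + 8)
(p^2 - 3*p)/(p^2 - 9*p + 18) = p/(p - 6)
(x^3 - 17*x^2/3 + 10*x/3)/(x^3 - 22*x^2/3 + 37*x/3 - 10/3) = x*(3*x - 2)/(3*x^2 - 7*x + 2)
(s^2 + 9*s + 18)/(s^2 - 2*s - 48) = (s + 3)/(s - 8)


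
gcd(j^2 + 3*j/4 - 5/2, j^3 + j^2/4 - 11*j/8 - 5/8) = j - 5/4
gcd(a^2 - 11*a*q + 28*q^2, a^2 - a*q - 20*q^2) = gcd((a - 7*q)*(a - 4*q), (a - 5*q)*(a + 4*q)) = 1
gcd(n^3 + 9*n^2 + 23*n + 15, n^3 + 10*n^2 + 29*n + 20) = n^2 + 6*n + 5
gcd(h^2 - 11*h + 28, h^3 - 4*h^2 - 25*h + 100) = h - 4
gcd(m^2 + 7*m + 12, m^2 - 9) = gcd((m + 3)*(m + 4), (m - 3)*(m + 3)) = m + 3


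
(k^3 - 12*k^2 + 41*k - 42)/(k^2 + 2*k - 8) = (k^2 - 10*k + 21)/(k + 4)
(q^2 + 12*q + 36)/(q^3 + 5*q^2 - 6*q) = (q + 6)/(q*(q - 1))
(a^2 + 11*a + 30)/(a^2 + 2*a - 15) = (a + 6)/(a - 3)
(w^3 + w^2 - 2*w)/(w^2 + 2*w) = w - 1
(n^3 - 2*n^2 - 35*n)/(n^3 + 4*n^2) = (n^2 - 2*n - 35)/(n*(n + 4))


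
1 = 1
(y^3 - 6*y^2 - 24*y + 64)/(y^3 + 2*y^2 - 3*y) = (y^3 - 6*y^2 - 24*y + 64)/(y*(y^2 + 2*y - 3))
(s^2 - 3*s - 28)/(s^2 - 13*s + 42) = (s + 4)/(s - 6)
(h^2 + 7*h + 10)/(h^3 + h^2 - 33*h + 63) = (h^2 + 7*h + 10)/(h^3 + h^2 - 33*h + 63)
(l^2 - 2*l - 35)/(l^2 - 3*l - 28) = (l + 5)/(l + 4)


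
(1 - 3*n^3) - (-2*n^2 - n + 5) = -3*n^3 + 2*n^2 + n - 4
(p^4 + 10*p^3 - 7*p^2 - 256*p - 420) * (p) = p^5 + 10*p^4 - 7*p^3 - 256*p^2 - 420*p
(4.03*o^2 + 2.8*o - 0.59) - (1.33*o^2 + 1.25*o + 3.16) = 2.7*o^2 + 1.55*o - 3.75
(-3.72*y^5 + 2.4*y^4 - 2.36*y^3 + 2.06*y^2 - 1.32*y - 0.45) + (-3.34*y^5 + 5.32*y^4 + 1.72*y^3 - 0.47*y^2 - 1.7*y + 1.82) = -7.06*y^5 + 7.72*y^4 - 0.64*y^3 + 1.59*y^2 - 3.02*y + 1.37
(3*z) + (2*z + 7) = 5*z + 7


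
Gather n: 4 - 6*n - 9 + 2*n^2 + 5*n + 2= 2*n^2 - n - 3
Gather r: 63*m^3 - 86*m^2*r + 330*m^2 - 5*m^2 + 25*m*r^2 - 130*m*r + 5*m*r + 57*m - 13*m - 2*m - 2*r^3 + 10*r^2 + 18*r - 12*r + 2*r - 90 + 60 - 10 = 63*m^3 + 325*m^2 + 42*m - 2*r^3 + r^2*(25*m + 10) + r*(-86*m^2 - 125*m + 8) - 40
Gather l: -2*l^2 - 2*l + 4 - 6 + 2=-2*l^2 - 2*l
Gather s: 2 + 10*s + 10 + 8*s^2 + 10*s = 8*s^2 + 20*s + 12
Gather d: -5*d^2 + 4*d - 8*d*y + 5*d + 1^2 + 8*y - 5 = -5*d^2 + d*(9 - 8*y) + 8*y - 4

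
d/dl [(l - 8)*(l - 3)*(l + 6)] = 3*l^2 - 10*l - 42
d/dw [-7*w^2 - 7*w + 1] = -14*w - 7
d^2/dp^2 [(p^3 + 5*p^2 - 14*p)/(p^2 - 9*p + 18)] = 4*(47*p^3 - 378*p^2 + 864*p - 324)/(p^6 - 27*p^5 + 297*p^4 - 1701*p^3 + 5346*p^2 - 8748*p + 5832)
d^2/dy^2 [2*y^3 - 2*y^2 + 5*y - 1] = 12*y - 4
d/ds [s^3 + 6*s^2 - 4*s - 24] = 3*s^2 + 12*s - 4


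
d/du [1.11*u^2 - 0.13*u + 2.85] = 2.22*u - 0.13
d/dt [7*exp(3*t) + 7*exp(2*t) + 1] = (21*exp(t) + 14)*exp(2*t)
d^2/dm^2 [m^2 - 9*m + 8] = 2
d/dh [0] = 0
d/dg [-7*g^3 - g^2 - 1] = g*(-21*g - 2)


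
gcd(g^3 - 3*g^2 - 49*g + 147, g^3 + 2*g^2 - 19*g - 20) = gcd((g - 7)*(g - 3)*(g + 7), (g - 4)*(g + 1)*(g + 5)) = 1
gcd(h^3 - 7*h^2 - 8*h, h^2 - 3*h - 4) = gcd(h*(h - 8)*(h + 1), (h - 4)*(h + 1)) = h + 1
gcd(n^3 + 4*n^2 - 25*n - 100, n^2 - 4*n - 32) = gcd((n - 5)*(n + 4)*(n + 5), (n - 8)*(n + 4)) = n + 4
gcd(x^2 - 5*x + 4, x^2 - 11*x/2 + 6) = x - 4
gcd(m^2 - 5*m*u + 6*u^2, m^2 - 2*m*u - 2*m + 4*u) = -m + 2*u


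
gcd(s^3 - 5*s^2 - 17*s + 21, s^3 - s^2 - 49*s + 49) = s^2 - 8*s + 7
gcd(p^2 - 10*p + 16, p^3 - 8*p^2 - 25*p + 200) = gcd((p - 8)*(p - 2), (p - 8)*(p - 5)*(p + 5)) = p - 8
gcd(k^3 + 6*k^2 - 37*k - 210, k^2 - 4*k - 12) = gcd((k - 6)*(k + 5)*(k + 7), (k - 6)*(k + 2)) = k - 6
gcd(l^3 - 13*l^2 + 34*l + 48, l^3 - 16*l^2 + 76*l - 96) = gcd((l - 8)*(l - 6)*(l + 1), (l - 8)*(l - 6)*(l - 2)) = l^2 - 14*l + 48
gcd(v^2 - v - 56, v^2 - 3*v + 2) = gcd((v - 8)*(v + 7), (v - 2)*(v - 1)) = 1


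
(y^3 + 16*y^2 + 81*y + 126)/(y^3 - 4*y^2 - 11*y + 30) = (y^2 + 13*y + 42)/(y^2 - 7*y + 10)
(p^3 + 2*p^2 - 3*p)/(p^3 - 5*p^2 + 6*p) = (p^2 + 2*p - 3)/(p^2 - 5*p + 6)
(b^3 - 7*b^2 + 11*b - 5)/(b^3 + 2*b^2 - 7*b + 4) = (b - 5)/(b + 4)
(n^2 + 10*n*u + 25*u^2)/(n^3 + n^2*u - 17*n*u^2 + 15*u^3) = (n + 5*u)/(n^2 - 4*n*u + 3*u^2)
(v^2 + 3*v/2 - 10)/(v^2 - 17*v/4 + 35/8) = 4*(v + 4)/(4*v - 7)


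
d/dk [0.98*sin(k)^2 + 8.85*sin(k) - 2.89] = (1.96*sin(k) + 8.85)*cos(k)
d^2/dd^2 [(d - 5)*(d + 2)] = 2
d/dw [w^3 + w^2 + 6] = w*(3*w + 2)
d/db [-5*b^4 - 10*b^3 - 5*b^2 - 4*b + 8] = -20*b^3 - 30*b^2 - 10*b - 4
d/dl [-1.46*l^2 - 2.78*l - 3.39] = -2.92*l - 2.78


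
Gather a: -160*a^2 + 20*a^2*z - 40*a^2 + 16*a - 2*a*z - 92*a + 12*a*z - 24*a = a^2*(20*z - 200) + a*(10*z - 100)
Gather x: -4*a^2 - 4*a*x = -4*a^2 - 4*a*x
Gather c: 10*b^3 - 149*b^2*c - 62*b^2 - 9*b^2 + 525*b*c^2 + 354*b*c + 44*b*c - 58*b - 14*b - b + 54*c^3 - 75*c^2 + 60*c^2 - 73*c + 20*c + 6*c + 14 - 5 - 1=10*b^3 - 71*b^2 - 73*b + 54*c^3 + c^2*(525*b - 15) + c*(-149*b^2 + 398*b - 47) + 8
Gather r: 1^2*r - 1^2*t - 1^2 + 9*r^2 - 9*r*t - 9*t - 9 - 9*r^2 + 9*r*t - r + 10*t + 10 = 0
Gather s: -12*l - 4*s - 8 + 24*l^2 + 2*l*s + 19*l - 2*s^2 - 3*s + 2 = 24*l^2 + 7*l - 2*s^2 + s*(2*l - 7) - 6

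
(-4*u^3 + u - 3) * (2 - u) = 4*u^4 - 8*u^3 - u^2 + 5*u - 6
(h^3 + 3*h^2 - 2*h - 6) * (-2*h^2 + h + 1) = -2*h^5 - 5*h^4 + 8*h^3 + 13*h^2 - 8*h - 6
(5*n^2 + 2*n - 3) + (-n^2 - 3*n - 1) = 4*n^2 - n - 4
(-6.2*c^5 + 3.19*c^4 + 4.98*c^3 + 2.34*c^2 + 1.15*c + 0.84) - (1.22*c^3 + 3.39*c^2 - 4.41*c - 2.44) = -6.2*c^5 + 3.19*c^4 + 3.76*c^3 - 1.05*c^2 + 5.56*c + 3.28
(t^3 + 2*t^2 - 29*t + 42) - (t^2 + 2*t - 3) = t^3 + t^2 - 31*t + 45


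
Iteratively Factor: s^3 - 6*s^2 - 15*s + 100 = (s - 5)*(s^2 - s - 20) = (s - 5)*(s + 4)*(s - 5)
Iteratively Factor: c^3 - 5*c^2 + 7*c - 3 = (c - 1)*(c^2 - 4*c + 3) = (c - 1)^2*(c - 3)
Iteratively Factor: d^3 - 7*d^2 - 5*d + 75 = (d - 5)*(d^2 - 2*d - 15) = (d - 5)^2*(d + 3)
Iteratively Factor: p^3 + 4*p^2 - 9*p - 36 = (p - 3)*(p^2 + 7*p + 12) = (p - 3)*(p + 4)*(p + 3)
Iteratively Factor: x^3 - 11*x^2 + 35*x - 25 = (x - 5)*(x^2 - 6*x + 5) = (x - 5)^2*(x - 1)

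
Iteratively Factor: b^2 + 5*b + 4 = (b + 4)*(b + 1)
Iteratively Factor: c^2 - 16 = (c - 4)*(c + 4)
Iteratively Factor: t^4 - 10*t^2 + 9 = (t - 3)*(t^3 + 3*t^2 - t - 3) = (t - 3)*(t + 1)*(t^2 + 2*t - 3) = (t - 3)*(t + 1)*(t + 3)*(t - 1)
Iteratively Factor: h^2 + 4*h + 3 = (h + 3)*(h + 1)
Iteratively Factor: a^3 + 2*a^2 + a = (a + 1)*(a^2 + a) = (a + 1)^2*(a)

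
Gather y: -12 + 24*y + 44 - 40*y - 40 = -16*y - 8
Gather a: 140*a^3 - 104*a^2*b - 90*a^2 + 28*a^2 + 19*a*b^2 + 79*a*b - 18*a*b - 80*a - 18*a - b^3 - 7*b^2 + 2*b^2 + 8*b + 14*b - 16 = 140*a^3 + a^2*(-104*b - 62) + a*(19*b^2 + 61*b - 98) - b^3 - 5*b^2 + 22*b - 16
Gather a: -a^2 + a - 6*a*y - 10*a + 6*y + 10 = -a^2 + a*(-6*y - 9) + 6*y + 10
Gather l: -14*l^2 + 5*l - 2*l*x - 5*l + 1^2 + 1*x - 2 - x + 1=-14*l^2 - 2*l*x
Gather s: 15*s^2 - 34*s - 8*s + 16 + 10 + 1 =15*s^2 - 42*s + 27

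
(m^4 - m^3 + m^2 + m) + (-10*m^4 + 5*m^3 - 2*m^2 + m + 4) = -9*m^4 + 4*m^3 - m^2 + 2*m + 4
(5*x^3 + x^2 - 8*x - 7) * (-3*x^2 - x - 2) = -15*x^5 - 8*x^4 + 13*x^3 + 27*x^2 + 23*x + 14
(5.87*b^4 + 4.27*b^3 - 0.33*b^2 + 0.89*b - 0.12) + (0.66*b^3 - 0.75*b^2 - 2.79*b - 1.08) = 5.87*b^4 + 4.93*b^3 - 1.08*b^2 - 1.9*b - 1.2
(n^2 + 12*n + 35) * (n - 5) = n^3 + 7*n^2 - 25*n - 175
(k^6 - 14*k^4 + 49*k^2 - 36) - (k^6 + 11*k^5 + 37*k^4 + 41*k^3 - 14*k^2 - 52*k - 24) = -11*k^5 - 51*k^4 - 41*k^3 + 63*k^2 + 52*k - 12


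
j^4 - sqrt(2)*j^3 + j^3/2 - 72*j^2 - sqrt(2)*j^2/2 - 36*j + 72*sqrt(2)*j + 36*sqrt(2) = (j + 1/2)*(j - 6*sqrt(2))*(j - sqrt(2))*(j + 6*sqrt(2))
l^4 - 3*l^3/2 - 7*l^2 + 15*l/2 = l*(l - 3)*(l - 1)*(l + 5/2)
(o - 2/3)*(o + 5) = o^2 + 13*o/3 - 10/3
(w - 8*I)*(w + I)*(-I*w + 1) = -I*w^3 - 6*w^2 - 15*I*w + 8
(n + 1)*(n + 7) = n^2 + 8*n + 7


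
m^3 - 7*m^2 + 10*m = m*(m - 5)*(m - 2)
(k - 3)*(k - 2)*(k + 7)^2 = k^4 + 9*k^3 - 15*k^2 - 161*k + 294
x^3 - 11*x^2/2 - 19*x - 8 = (x - 8)*(x + 1/2)*(x + 2)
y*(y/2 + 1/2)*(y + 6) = y^3/2 + 7*y^2/2 + 3*y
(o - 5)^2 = o^2 - 10*o + 25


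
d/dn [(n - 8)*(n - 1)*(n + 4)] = 3*n^2 - 10*n - 28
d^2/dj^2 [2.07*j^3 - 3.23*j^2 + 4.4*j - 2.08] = 12.42*j - 6.46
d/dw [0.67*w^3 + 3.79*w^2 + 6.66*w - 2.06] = 2.01*w^2 + 7.58*w + 6.66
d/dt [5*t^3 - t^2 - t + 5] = 15*t^2 - 2*t - 1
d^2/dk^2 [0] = 0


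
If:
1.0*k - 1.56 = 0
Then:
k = 1.56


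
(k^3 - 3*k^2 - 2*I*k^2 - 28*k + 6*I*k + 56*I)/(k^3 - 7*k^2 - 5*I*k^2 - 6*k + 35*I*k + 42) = (k + 4)/(k - 3*I)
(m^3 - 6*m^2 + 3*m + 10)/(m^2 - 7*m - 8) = (m^2 - 7*m + 10)/(m - 8)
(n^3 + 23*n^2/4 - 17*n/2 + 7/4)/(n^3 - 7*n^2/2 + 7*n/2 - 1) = (4*n^2 + 27*n - 7)/(2*(2*n^2 - 5*n + 2))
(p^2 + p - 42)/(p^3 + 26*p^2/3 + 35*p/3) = 3*(p - 6)/(p*(3*p + 5))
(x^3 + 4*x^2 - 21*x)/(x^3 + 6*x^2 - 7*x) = (x - 3)/(x - 1)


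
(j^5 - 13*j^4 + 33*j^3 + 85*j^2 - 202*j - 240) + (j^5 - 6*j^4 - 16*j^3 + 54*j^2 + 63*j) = 2*j^5 - 19*j^4 + 17*j^3 + 139*j^2 - 139*j - 240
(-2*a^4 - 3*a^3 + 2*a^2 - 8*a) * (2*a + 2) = -4*a^5 - 10*a^4 - 2*a^3 - 12*a^2 - 16*a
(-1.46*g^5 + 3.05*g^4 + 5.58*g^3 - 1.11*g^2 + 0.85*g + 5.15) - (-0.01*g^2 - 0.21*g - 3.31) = -1.46*g^5 + 3.05*g^4 + 5.58*g^3 - 1.1*g^2 + 1.06*g + 8.46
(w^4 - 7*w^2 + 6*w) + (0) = w^4 - 7*w^2 + 6*w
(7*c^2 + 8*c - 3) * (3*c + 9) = 21*c^3 + 87*c^2 + 63*c - 27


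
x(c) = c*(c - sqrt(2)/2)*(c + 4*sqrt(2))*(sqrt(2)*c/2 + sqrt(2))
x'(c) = sqrt(2)*c*(c - sqrt(2)/2)*(c + 4*sqrt(2))/2 + c*(c - sqrt(2)/2)*(sqrt(2)*c/2 + sqrt(2)) + c*(c + 4*sqrt(2))*(sqrt(2)*c/2 + sqrt(2)) + (c - sqrt(2)/2)*(c + 4*sqrt(2))*(sqrt(2)*c/2 + sqrt(2)) = 2*sqrt(2)*c^3 + 3*sqrt(2)*c^2 + 21*c^2/2 - 4*sqrt(2)*c + 14*c - 4*sqrt(2)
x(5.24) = 1325.05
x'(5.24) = 849.81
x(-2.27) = -4.37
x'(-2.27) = 18.29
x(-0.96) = 5.53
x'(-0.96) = -2.58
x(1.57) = 24.71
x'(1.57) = 54.73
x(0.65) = -0.44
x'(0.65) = 6.77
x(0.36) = -1.25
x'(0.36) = -0.61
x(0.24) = -1.05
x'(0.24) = -2.77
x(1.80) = 39.42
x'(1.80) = 73.62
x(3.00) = 210.53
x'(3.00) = 228.42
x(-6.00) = 39.06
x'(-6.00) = -135.92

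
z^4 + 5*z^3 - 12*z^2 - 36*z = z*(z - 3)*(z + 2)*(z + 6)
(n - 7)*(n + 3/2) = n^2 - 11*n/2 - 21/2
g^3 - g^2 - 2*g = g*(g - 2)*(g + 1)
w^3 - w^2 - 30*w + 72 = (w - 4)*(w - 3)*(w + 6)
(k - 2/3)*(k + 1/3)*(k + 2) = k^3 + 5*k^2/3 - 8*k/9 - 4/9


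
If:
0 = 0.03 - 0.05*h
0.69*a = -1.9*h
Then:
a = -1.65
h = 0.60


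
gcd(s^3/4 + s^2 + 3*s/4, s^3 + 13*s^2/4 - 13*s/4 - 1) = 1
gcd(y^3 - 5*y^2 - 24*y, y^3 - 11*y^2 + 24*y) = y^2 - 8*y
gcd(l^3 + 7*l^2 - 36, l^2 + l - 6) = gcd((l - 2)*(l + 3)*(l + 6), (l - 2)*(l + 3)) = l^2 + l - 6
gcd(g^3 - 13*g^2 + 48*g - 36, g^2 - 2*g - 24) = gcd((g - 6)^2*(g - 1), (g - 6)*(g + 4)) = g - 6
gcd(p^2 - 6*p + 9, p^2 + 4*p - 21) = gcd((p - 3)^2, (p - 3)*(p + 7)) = p - 3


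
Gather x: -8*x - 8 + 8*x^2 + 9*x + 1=8*x^2 + x - 7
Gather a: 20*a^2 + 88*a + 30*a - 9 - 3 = 20*a^2 + 118*a - 12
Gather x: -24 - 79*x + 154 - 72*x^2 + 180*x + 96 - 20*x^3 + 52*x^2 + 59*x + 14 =-20*x^3 - 20*x^2 + 160*x + 240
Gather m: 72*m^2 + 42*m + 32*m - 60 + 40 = 72*m^2 + 74*m - 20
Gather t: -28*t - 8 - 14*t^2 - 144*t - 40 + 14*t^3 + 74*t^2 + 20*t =14*t^3 + 60*t^2 - 152*t - 48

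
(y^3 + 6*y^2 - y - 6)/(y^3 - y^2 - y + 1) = (y + 6)/(y - 1)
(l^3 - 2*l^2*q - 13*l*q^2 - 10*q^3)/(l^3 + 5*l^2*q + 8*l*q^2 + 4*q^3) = (l - 5*q)/(l + 2*q)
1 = 1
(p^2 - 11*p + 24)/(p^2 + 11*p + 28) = (p^2 - 11*p + 24)/(p^2 + 11*p + 28)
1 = 1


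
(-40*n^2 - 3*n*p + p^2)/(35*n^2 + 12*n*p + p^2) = (-8*n + p)/(7*n + p)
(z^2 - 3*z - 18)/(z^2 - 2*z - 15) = (z - 6)/(z - 5)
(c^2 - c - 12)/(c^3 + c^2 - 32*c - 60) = (c^2 - c - 12)/(c^3 + c^2 - 32*c - 60)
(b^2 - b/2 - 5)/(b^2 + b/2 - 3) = (2*b - 5)/(2*b - 3)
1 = 1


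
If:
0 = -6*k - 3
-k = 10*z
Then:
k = -1/2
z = 1/20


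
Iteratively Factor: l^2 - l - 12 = (l + 3)*(l - 4)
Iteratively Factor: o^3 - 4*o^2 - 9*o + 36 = (o - 4)*(o^2 - 9) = (o - 4)*(o - 3)*(o + 3)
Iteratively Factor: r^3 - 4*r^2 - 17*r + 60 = (r + 4)*(r^2 - 8*r + 15) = (r - 3)*(r + 4)*(r - 5)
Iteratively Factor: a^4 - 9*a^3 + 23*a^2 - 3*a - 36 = (a - 4)*(a^3 - 5*a^2 + 3*a + 9) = (a - 4)*(a - 3)*(a^2 - 2*a - 3) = (a - 4)*(a - 3)*(a + 1)*(a - 3)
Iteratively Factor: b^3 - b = (b - 1)*(b^2 + b) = (b - 1)*(b + 1)*(b)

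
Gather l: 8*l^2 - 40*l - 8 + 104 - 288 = 8*l^2 - 40*l - 192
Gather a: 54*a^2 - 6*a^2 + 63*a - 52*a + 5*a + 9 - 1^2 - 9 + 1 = 48*a^2 + 16*a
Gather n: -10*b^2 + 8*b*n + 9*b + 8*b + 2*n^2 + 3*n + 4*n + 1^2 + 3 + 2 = -10*b^2 + 17*b + 2*n^2 + n*(8*b + 7) + 6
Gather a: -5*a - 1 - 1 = -5*a - 2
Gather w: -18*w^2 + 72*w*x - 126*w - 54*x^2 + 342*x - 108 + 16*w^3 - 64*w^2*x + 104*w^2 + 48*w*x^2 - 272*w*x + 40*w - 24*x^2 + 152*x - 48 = 16*w^3 + w^2*(86 - 64*x) + w*(48*x^2 - 200*x - 86) - 78*x^2 + 494*x - 156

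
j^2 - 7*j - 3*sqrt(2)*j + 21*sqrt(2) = (j - 7)*(j - 3*sqrt(2))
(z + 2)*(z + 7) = z^2 + 9*z + 14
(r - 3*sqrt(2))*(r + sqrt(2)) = r^2 - 2*sqrt(2)*r - 6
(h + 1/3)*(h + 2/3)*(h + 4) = h^3 + 5*h^2 + 38*h/9 + 8/9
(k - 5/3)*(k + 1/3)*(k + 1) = k^3 - k^2/3 - 17*k/9 - 5/9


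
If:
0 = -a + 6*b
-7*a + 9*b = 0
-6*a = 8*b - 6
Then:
No Solution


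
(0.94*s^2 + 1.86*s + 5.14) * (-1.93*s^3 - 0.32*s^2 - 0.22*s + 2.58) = -1.8142*s^5 - 3.8906*s^4 - 10.7222*s^3 + 0.3712*s^2 + 3.668*s + 13.2612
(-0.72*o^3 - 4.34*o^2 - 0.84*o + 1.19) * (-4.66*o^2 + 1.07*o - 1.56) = 3.3552*o^5 + 19.454*o^4 + 0.3938*o^3 + 0.326200000000001*o^2 + 2.5837*o - 1.8564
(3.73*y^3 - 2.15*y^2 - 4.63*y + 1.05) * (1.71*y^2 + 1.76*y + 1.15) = 6.3783*y^5 + 2.8883*y^4 - 7.4118*y^3 - 8.8258*y^2 - 3.4765*y + 1.2075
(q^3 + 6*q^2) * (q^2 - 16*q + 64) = q^5 - 10*q^4 - 32*q^3 + 384*q^2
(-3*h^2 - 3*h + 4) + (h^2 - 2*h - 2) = -2*h^2 - 5*h + 2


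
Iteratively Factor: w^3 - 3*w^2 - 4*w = (w - 4)*(w^2 + w) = (w - 4)*(w + 1)*(w)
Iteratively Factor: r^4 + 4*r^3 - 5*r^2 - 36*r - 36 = (r + 2)*(r^3 + 2*r^2 - 9*r - 18) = (r + 2)*(r + 3)*(r^2 - r - 6) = (r + 2)^2*(r + 3)*(r - 3)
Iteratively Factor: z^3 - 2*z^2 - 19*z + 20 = (z + 4)*(z^2 - 6*z + 5) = (z - 5)*(z + 4)*(z - 1)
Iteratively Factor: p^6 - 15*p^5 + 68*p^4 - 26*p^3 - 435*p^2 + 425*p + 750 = (p - 3)*(p^5 - 12*p^4 + 32*p^3 + 70*p^2 - 225*p - 250) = (p - 5)*(p - 3)*(p^4 - 7*p^3 - 3*p^2 + 55*p + 50) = (p - 5)^2*(p - 3)*(p^3 - 2*p^2 - 13*p - 10) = (p - 5)^2*(p - 3)*(p + 2)*(p^2 - 4*p - 5) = (p - 5)^2*(p - 3)*(p + 1)*(p + 2)*(p - 5)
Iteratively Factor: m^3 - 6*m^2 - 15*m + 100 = (m + 4)*(m^2 - 10*m + 25) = (m - 5)*(m + 4)*(m - 5)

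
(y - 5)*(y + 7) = y^2 + 2*y - 35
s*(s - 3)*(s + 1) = s^3 - 2*s^2 - 3*s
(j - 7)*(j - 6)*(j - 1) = j^3 - 14*j^2 + 55*j - 42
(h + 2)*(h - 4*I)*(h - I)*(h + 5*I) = h^4 + 2*h^3 + 21*h^2 + 42*h - 20*I*h - 40*I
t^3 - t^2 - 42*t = t*(t - 7)*(t + 6)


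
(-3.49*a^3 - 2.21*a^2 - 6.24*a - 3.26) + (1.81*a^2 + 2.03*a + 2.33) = -3.49*a^3 - 0.4*a^2 - 4.21*a - 0.93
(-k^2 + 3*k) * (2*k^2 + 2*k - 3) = -2*k^4 + 4*k^3 + 9*k^2 - 9*k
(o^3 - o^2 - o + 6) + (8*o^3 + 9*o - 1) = 9*o^3 - o^2 + 8*o + 5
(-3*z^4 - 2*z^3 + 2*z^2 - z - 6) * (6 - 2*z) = 6*z^5 - 14*z^4 - 16*z^3 + 14*z^2 + 6*z - 36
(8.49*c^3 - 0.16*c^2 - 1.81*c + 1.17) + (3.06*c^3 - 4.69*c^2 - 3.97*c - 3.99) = 11.55*c^3 - 4.85*c^2 - 5.78*c - 2.82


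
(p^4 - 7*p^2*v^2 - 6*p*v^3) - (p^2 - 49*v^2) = p^4 - 7*p^2*v^2 - p^2 - 6*p*v^3 + 49*v^2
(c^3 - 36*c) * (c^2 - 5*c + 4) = c^5 - 5*c^4 - 32*c^3 + 180*c^2 - 144*c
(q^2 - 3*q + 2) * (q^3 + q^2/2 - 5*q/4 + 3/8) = q^5 - 5*q^4/2 - 3*q^3/4 + 41*q^2/8 - 29*q/8 + 3/4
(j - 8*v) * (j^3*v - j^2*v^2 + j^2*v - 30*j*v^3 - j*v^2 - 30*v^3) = j^4*v - 9*j^3*v^2 + j^3*v - 22*j^2*v^3 - 9*j^2*v^2 + 240*j*v^4 - 22*j*v^3 + 240*v^4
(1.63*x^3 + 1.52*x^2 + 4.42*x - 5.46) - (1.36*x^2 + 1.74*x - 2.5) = 1.63*x^3 + 0.16*x^2 + 2.68*x - 2.96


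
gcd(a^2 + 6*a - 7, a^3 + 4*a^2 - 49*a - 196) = a + 7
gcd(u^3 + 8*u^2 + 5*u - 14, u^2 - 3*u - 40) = 1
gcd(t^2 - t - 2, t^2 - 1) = t + 1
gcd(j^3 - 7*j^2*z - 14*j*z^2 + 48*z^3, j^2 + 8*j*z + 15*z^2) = j + 3*z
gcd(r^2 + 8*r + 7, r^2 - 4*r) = 1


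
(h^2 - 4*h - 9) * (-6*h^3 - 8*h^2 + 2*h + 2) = -6*h^5 + 16*h^4 + 88*h^3 + 66*h^2 - 26*h - 18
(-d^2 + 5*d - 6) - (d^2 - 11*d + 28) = -2*d^2 + 16*d - 34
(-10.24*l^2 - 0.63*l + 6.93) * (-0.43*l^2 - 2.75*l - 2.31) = 4.4032*l^4 + 28.4309*l^3 + 22.407*l^2 - 17.6022*l - 16.0083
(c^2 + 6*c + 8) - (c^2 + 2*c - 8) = 4*c + 16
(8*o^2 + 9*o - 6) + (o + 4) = 8*o^2 + 10*o - 2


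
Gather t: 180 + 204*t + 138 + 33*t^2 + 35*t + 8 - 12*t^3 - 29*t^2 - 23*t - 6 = -12*t^3 + 4*t^2 + 216*t + 320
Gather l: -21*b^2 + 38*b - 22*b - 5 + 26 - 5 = -21*b^2 + 16*b + 16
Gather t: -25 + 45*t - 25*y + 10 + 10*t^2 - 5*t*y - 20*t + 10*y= 10*t^2 + t*(25 - 5*y) - 15*y - 15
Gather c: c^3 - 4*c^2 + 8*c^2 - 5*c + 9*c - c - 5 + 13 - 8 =c^3 + 4*c^2 + 3*c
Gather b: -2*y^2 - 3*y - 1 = -2*y^2 - 3*y - 1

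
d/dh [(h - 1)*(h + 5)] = 2*h + 4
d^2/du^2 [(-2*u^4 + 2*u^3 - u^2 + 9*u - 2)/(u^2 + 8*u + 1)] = 2*(-2*u^6 - 48*u^5 - 390*u^4 + 15*u^3 + 33*u^2 - 69*u - 199)/(u^6 + 24*u^5 + 195*u^4 + 560*u^3 + 195*u^2 + 24*u + 1)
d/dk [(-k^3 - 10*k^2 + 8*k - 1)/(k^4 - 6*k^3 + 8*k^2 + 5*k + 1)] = (k^6 + 20*k^5 - 92*k^4 + 90*k^3 - 135*k^2 - 4*k + 13)/(k^8 - 12*k^7 + 52*k^6 - 86*k^5 + 6*k^4 + 68*k^3 + 41*k^2 + 10*k + 1)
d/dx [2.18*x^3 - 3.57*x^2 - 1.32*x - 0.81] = 6.54*x^2 - 7.14*x - 1.32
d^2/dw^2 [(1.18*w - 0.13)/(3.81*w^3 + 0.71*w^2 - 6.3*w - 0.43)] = (102.773988*w^5 - 3.493008*w^4 + 52.210148*w^3 + 41.52747*w^2 + 4.37259000000002*w - 16.792018)/(55.306341*w^9 + 30.919293*w^8 - 268.592427*w^7 - 120.620638*w^6 + 437.150052*w^5 + 145.817151*w^4 - 236.393253*w^3 - 50.806263*w^2 - 3.49461*w - 0.079507)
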